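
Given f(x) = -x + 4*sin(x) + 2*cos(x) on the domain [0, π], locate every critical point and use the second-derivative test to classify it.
f'(x) = -2*sin(x) + 4*cos(x) - 1

Solve f'(x) = 0 on [0, π]:
  f'(x) = 0 ⇔ -2*sin(x) + 4*cos(x) = 1. Write the left side as R·cos(x + φ) with R = √(4² + 2²) = 2*sqrt(5), cos φ = 2*sqrt(5)/5, sin φ = sqrt(5)/5; then cos(x + φ) = sqrt(5)/10. Solve for x and keep the solutions lying in [0, π].
  ⇒ x = atan((-1 + 2*sqrt(19))/(2 + sqrt(19))) ≈ 0.8816

f''(x) = -4*sin(x) - 2*cos(x)
Second-derivative test at each critical point:
  f''(0.8816) = -4.3589 < 0 → local maximum

Critical points: x = atan((-1 + 2*sqrt(19))/(2 + sqrt(19))) ≈ 0.8816 (local maximum)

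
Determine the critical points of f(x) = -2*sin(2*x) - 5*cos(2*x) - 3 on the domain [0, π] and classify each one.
f'(x) = 10*sin(2*x) - 4*cos(2*x)

Solve f'(x) = 0 on [0, π]:
  f'(x) = 0 ⇔ -2*cos(2*x) = -5*sin(2*x) ⇔ tan(2*x) = 2/5, i.e. 2*x = arctan(2/5) + nπ; keep the solutions lying in [0, π].
  ⇒ x = atan(2/5)/2 ≈ 0.1903, atan(2/5)/2 + pi/2 ≈ 1.7610

f''(x) = 8*sin(2*x) + 20*cos(2*x)
Second-derivative test at each critical point:
  f''(0.1903) = 21.5407 > 0 → local minimum
  f''(1.7610) = -21.5407 < 0 → local maximum

Critical points: x = atan(2/5)/2 ≈ 0.1903 (local minimum); x = atan(2/5)/2 + pi/2 ≈ 1.7610 (local maximum)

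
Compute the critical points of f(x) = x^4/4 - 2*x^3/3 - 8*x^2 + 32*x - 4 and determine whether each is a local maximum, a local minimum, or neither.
f'(x) = x^3 - 2*x^2 - 16*x + 32

Solve f'(x) = 0:
  Factor: x^3 - 2*x^2 - 16*x + 32 = (x - 4)*(x - 2)*(x + 4) = 0.
  ⇒ x = -4, 2, 4

f''(x) = 3*x^2 - 4*x - 16
Second-derivative test at each critical point:
  f''(-4) = 48 > 0 → local minimum
  f''(2) = -12 < 0 → local maximum
  f''(4) = 16 > 0 → local minimum

Critical points: x = -4 (local minimum); x = 2 (local maximum); x = 4 (local minimum)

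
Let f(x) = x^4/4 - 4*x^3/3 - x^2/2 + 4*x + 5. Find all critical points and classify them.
f'(x) = x^3 - 4*x^2 - x + 4

Solve f'(x) = 0:
  Factor: x^3 - 4*x^2 - x + 4 = (x - 4)*(x - 1)*(x + 1) = 0.
  ⇒ x = -1, 1, 4

f''(x) = 3*x^2 - 8*x - 1
Second-derivative test at each critical point:
  f''(-1) = 10 > 0 → local minimum
  f''(1) = -6 < 0 → local maximum
  f''(4) = 15 > 0 → local minimum

Critical points: x = -1 (local minimum); x = 1 (local maximum); x = 4 (local minimum)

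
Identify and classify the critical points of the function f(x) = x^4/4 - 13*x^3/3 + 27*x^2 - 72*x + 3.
f'(x) = x^3 - 13*x^2 + 54*x - 72

Solve f'(x) = 0:
  Factor: x^3 - 13*x^2 + 54*x - 72 = (x - 6)*(x - 4)*(x - 3) = 0.
  ⇒ x = 3, 4, 6

f''(x) = 3*x^2 - 26*x + 54
Second-derivative test at each critical point:
  f''(3) = 3 > 0 → local minimum
  f''(4) = -2 < 0 → local maximum
  f''(6) = 6 > 0 → local minimum

Critical points: x = 3 (local minimum); x = 4 (local maximum); x = 6 (local minimum)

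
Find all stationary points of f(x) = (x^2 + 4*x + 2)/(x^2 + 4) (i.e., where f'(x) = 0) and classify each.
f'(x) = 4*(-x^2 + x + 4)/(x^4 + 8*x^2 + 16)

Solve f'(x) = 0:
  f'(x) = -4*(x^2 - x - 4)/(x^2 + 4)^2; the denominator is positive wherever f is defined, so f'(x) = 0 ⇔ -4*x^2 + 4*x + 16 = 0.
  Factor: -4*x^2 + 4*x + 16 = -4*(x^2 - x - 4); x^2 - x - 4 = 0 has no rational roots; quadratic formula: x = (1 ± √17)/2.
  ⇒ x = 1/2 - sqrt(17)/2 ≈ -1.5616, 1/2 + sqrt(17)/2 ≈ 2.5616

f''(x) = 4*(2*x^3 - 3*x^2 - 24*x + 4)/(x^6 + 12*x^4 + 48*x^2 + 64)
Second-derivative test at each critical point:
  f''(-1.5616) = 0.3979 > 0 → local minimum
  f''(2.5616) = -0.1479 < 0 → local maximum

Critical points: x = 1/2 - sqrt(17)/2 ≈ -1.5616 (local minimum); x = 1/2 + sqrt(17)/2 ≈ 2.5616 (local maximum)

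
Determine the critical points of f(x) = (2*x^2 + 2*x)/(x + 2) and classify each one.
f'(x) = 2*(x^2 + 4*x + 2)/(x^2 + 4*x + 4)

Solve f'(x) = 0:
  f'(x) = 2*(x^2 + 4*x + 2)/(x + 2)^2; the denominator is positive wherever f is defined, so f'(x) = 0 ⇔ 2*x^2 + 8*x + 4 = 0.
  Factor: 2*x^2 + 8*x + 4 = 2*(x^2 + 4*x + 2); x^2 + 4*x + 2 = 0 has no rational roots; quadratic formula: x = (-4 ± √8)/2.
  ⇒ x = -2 - sqrt(2) ≈ -3.4142, -2 + sqrt(2) ≈ -0.5858

f''(x) = 8/(x^3 + 6*x^2 + 12*x + 8)
Second-derivative test at each critical point:
  f''(-3.4142) = -2.8284 < 0 → local maximum
  f''(-0.5858) = 2.8284 > 0 → local minimum

Critical points: x = -2 - sqrt(2) ≈ -3.4142 (local maximum); x = -2 + sqrt(2) ≈ -0.5858 (local minimum)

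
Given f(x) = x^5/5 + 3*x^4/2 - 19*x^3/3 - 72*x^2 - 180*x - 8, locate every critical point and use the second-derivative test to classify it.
f'(x) = x^4 + 6*x^3 - 19*x^2 - 144*x - 180

Solve f'(x) = 0:
  Factor: x^4 + 6*x^3 - 19*x^2 - 144*x - 180 = (x - 5)*(x + 2)*(x + 3)*(x + 6) = 0.
  ⇒ x = -6, -3, -2, 5

f''(x) = 4*x^3 + 18*x^2 - 38*x - 144
Second-derivative test at each critical point:
  f''(-6) = -132 < 0 → local maximum
  f''(-3) = 24 > 0 → local minimum
  f''(-2) = -28 < 0 → local maximum
  f''(5) = 616 > 0 → local minimum

Critical points: x = -6 (local maximum); x = -3 (local minimum); x = -2 (local maximum); x = 5 (local minimum)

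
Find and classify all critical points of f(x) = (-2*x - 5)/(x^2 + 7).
f'(x) = 2*(x^2 + 5*x - 7)/(x^4 + 14*x^2 + 49)

Solve f'(x) = 0:
  f'(x) = 2*(x^2 + 5*x - 7)/(x^2 + 7)^2; the denominator is positive wherever f is defined, so f'(x) = 0 ⇔ 2*x^2 + 10*x - 14 = 0.
  Factor: 2*x^2 + 10*x - 14 = 2*(x^2 + 5*x - 7); x^2 + 5*x - 7 = 0 has no rational roots; quadratic formula: x = (-5 ± √53)/2.
  ⇒ x = -sqrt(53)/2 - 5/2 ≈ -6.1401, -5/2 + sqrt(53)/2 ≈ 1.1401

f''(x) = 2*(-4*x^2*(2*x + 5) + (6*x + 5)*(x^2 + 7))/(x^2 + 7)^3
Second-derivative test at each critical point:
  f''(-6.1401) = -0.0073 < 0 → local maximum
  f''(1.1401) = 0.2114 > 0 → local minimum

Critical points: x = -sqrt(53)/2 - 5/2 ≈ -6.1401 (local maximum); x = -5/2 + sqrt(53)/2 ≈ 1.1401 (local minimum)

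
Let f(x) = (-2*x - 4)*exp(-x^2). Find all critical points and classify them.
f'(x) = 2*(2*x*(x + 2) - 1)*exp(-x^2)

Solve f'(x) = 0:
  f'(x) = (4*x^2 + 8*x - 2)·exp(-x^2) and exp(-x^2) > 0 for every x, so f'(x) = 0 ⇔ 4*x^2 + 8*x - 2 = 0.
  Factor: 4*x^2 + 8*x - 2 = 2*(2*x^2 + 4*x - 1); 2*x^2 + 4*x - 1 = 0 has no rational roots; quadratic formula: x = (-4 ± √24)/4.
  ⇒ x = -sqrt(6)/2 - 1 ≈ -2.2247, -1 + sqrt(6)/2 ≈ 0.2247

f''(x) = 4*(-2*x^2*(x + 2) + 3*x + 2)*exp(-x^2)
Second-derivative test at each critical point:
  f''(-2.2247) = -0.0694 < 0 → local maximum
  f''(0.2247) = 9.3154 > 0 → local minimum

Critical points: x = -sqrt(6)/2 - 1 ≈ -2.2247 (local maximum); x = -1 + sqrt(6)/2 ≈ 0.2247 (local minimum)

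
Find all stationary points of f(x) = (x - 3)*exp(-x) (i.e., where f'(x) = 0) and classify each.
f'(x) = (4 - x)*exp(-x)

Solve f'(x) = 0:
  f'(x) = (4 - x)·exp(-x) and exp(-x) > 0 for every x, so f'(x) = 0 ⇔ 4 - x = 0.
  4 - x = 0.
  ⇒ x = 4

f''(x) = (x - 5)*exp(-x)
Second-derivative test at each critical point:
  f''(4) = -0.0183 < 0 → local maximum

Critical points: x = 4 (local maximum)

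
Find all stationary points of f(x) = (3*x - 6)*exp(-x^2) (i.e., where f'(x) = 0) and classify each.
f'(x) = 3*(-2*x*(x - 2) + 1)*exp(-x^2)

Solve f'(x) = 0:
  f'(x) = (-6*x^2 + 12*x + 3)·exp(-x^2) and exp(-x^2) > 0 for every x, so f'(x) = 0 ⇔ -6*x^2 + 12*x + 3 = 0.
  Factor: -6*x^2 + 12*x + 3 = -3*(2*x^2 - 4*x - 1); 2*x^2 - 4*x - 1 = 0 has no rational roots; quadratic formula: x = (4 ± √24)/4.
  ⇒ x = 1 - sqrt(6)/2 ≈ -0.2247, 1 + sqrt(6)/2 ≈ 2.2247

f''(x) = 6*(2*x^2*(x - 2) - 3*x + 2)*exp(-x^2)
Second-derivative test at each critical point:
  f''(-0.2247) = 13.9730 > 0 → local minimum
  f''(2.2247) = -0.1042 < 0 → local maximum

Critical points: x = 1 - sqrt(6)/2 ≈ -0.2247 (local minimum); x = 1 + sqrt(6)/2 ≈ 2.2247 (local maximum)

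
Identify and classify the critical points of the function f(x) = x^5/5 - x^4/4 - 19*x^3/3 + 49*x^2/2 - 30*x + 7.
f'(x) = x^4 - x^3 - 19*x^2 + 49*x - 30

Solve f'(x) = 0:
  Factor: x^4 - x^3 - 19*x^2 + 49*x - 30 = (x - 3)*(x - 2)*(x - 1)*(x + 5) = 0.
  ⇒ x = -5, 1, 2, 3

f''(x) = 4*x^3 - 3*x^2 - 38*x + 49
Second-derivative test at each critical point:
  f''(-5) = -336 < 0 → local maximum
  f''(1) = 12 > 0 → local minimum
  f''(2) = -7 < 0 → local maximum
  f''(3) = 16 > 0 → local minimum

Critical points: x = -5 (local maximum); x = 1 (local minimum); x = 2 (local maximum); x = 3 (local minimum)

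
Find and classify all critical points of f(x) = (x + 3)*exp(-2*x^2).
f'(x) = (-4*x*(x + 3) + 1)*exp(-2*x^2)

Solve f'(x) = 0:
  f'(x) = (-4*x^2 - 12*x + 1)·exp(-2*x^2) and exp(-2*x^2) > 0 for every x, so f'(x) = 0 ⇔ -4*x^2 - 12*x + 1 = 0.
  4*x^2 + 12*x - 1 = 0 has no rational roots; quadratic formula: x = (-12 ± √160)/8.
  ⇒ x = -sqrt(10)/2 - 3/2 ≈ -3.0811, -3/2 + sqrt(10)/2 ≈ 0.0811

f''(x) = 4*(4*x^2*(x + 3) - 3*x - 3)*exp(-2*x^2)
Second-derivative test at each critical point:
  f''(-3.0811) = 7.181e-08 > 0 → local minimum
  f''(0.0811) = -12.4837 < 0 → local maximum

Critical points: x = -sqrt(10)/2 - 3/2 ≈ -3.0811 (local minimum); x = -3/2 + sqrt(10)/2 ≈ 0.0811 (local maximum)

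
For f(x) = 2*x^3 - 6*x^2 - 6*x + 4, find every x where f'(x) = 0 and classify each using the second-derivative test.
f'(x) = 6*x^2 - 12*x - 6

Solve f'(x) = 0:
  Factor: 6*x^2 - 12*x - 6 = 6*(x^2 - 2*x - 1); x^2 - 2*x - 1 = 0 has no rational roots; quadratic formula: x = (2 ± √8)/2.
  ⇒ x = 1 - sqrt(2) ≈ -0.4142, 1 + sqrt(2) ≈ 2.4142

f''(x) = 12*x - 12
Second-derivative test at each critical point:
  f''(-0.4142) = -16.9706 < 0 → local maximum
  f''(2.4142) = 16.9706 > 0 → local minimum

Critical points: x = 1 - sqrt(2) ≈ -0.4142 (local maximum); x = 1 + sqrt(2) ≈ 2.4142 (local minimum)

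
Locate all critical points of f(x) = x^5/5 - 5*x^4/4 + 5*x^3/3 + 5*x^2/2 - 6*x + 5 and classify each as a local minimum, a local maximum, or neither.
f'(x) = x^4 - 5*x^3 + 5*x^2 + 5*x - 6

Solve f'(x) = 0:
  Factor: x^4 - 5*x^3 + 5*x^2 + 5*x - 6 = (x - 3)*(x - 2)*(x - 1)*(x + 1) = 0.
  ⇒ x = -1, 1, 2, 3

f''(x) = 4*x^3 - 15*x^2 + 10*x + 5
Second-derivative test at each critical point:
  f''(-1) = -24 < 0 → local maximum
  f''(1) = 4 > 0 → local minimum
  f''(2) = -3 < 0 → local maximum
  f''(3) = 8 > 0 → local minimum

Critical points: x = -1 (local maximum); x = 1 (local minimum); x = 2 (local maximum); x = 3 (local minimum)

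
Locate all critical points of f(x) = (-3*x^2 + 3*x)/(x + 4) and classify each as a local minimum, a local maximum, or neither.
f'(x) = 3*(-x^2 - 8*x + 4)/(x^2 + 8*x + 16)

Solve f'(x) = 0:
  f'(x) = -3*(x^2 + 8*x - 4)/(x + 4)^2; the denominator is positive wherever f is defined, so f'(x) = 0 ⇔ -3*x^2 - 24*x + 12 = 0.
  Factor: -3*x^2 - 24*x + 12 = -3*(x^2 + 8*x - 4); x^2 + 8*x - 4 = 0 has no rational roots; quadratic formula: x = (-8 ± √80)/2.
  ⇒ x = -2*sqrt(5) - 4 ≈ -8.4721, -4 + 2*sqrt(5) ≈ 0.4721

f''(x) = -120/(x^3 + 12*x^2 + 48*x + 64)
Second-derivative test at each critical point:
  f''(-8.4721) = 1.3416 > 0 → local minimum
  f''(0.4721) = -1.3416 < 0 → local maximum

Critical points: x = -2*sqrt(5) - 4 ≈ -8.4721 (local minimum); x = -4 + 2*sqrt(5) ≈ 0.4721 (local maximum)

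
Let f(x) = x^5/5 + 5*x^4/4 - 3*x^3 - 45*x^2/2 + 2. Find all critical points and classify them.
f'(x) = x*(x^3 + 5*x^2 - 9*x - 45)

Solve f'(x) = 0:
  Factor: x^4 + 5*x^3 - 9*x^2 - 45*x = x*(x - 3)*(x + 3)*(x + 5) = 0.
  ⇒ x = -5, -3, 0, 3

f''(x) = 4*x^3 + 15*x^2 - 18*x - 45
Second-derivative test at each critical point:
  f''(-5) = -80 < 0 → local maximum
  f''(-3) = 36 > 0 → local minimum
  f''(0) = -45 < 0 → local maximum
  f''(3) = 144 > 0 → local minimum

Critical points: x = -5 (local maximum); x = -3 (local minimum); x = 0 (local maximum); x = 3 (local minimum)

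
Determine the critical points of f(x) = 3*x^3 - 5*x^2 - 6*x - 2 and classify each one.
f'(x) = 9*x^2 - 10*x - 6

Solve f'(x) = 0:
  9*x^2 - 10*x - 6 = 0 has no rational roots; quadratic formula: x = (10 ± √316)/18.
  ⇒ x = 5/9 - sqrt(79)/9 ≈ -0.4320, 5/9 + sqrt(79)/9 ≈ 1.5431

f''(x) = 18*x - 10
Second-derivative test at each critical point:
  f''(-0.4320) = -17.7764 < 0 → local maximum
  f''(1.5431) = 17.7764 > 0 → local minimum

Critical points: x = 5/9 - sqrt(79)/9 ≈ -0.4320 (local maximum); x = 5/9 + sqrt(79)/9 ≈ 1.5431 (local minimum)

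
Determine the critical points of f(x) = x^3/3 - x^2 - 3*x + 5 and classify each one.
f'(x) = x^2 - 2*x - 3

Solve f'(x) = 0:
  Factor: x^2 - 2*x - 3 = (x - 3)*(x + 1) = 0.
  ⇒ x = -1, 3

f''(x) = 2*x - 2
Second-derivative test at each critical point:
  f''(-1) = -4 < 0 → local maximum
  f''(3) = 4 > 0 → local minimum

Critical points: x = -1 (local maximum); x = 3 (local minimum)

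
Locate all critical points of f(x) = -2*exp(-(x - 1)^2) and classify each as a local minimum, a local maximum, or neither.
f'(x) = 4*(x - 1)*exp(-(x - 1)^2)

Solve f'(x) = 0:
  f'(x) = (4*x - 4)·exp(-(x - 1)^2) and exp(-(x - 1)^2) > 0 for every x, so f'(x) = 0 ⇔ 4*x - 4 = 0.
  Factor: 4*x - 4 = 4*(x - 1) = 0.
  ⇒ x = 1

f''(x) = 4*(1 - 2*(x - 1)^2)*exp(-(x - 1)^2)
Second-derivative test at each critical point:
  f''(1) = 4 > 0 → local minimum

Critical points: x = 1 (local minimum)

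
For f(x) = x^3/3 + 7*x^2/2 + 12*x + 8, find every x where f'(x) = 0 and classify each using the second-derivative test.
f'(x) = x^2 + 7*x + 12

Solve f'(x) = 0:
  Factor: x^2 + 7*x + 12 = (x + 3)*(x + 4) = 0.
  ⇒ x = -4, -3

f''(x) = 2*x + 7
Second-derivative test at each critical point:
  f''(-4) = -1 < 0 → local maximum
  f''(-3) = 1 > 0 → local minimum

Critical points: x = -4 (local maximum); x = -3 (local minimum)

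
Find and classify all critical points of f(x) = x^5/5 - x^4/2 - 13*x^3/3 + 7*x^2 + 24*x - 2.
f'(x) = x^4 - 2*x^3 - 13*x^2 + 14*x + 24

Solve f'(x) = 0:
  Factor: x^4 - 2*x^3 - 13*x^2 + 14*x + 24 = (x - 4)*(x - 2)*(x + 1)*(x + 3) = 0.
  ⇒ x = -3, -1, 2, 4

f''(x) = 4*x^3 - 6*x^2 - 26*x + 14
Second-derivative test at each critical point:
  f''(-3) = -70 < 0 → local maximum
  f''(-1) = 30 > 0 → local minimum
  f''(2) = -30 < 0 → local maximum
  f''(4) = 70 > 0 → local minimum

Critical points: x = -3 (local maximum); x = -1 (local minimum); x = 2 (local maximum); x = 4 (local minimum)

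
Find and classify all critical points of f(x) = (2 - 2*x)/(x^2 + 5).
f'(x) = 2*(-x^2 + 2*x*(x - 1) - 5)/(x^2 + 5)^2

Solve f'(x) = 0:
  f'(x) = 2*(x^2 - 2*x - 5)/(x^2 + 5)^2; the denominator is positive wherever f is defined, so f'(x) = 0 ⇔ 2*x^2 - 4*x - 10 = 0.
  Factor: 2*x^2 - 4*x - 10 = 2*(x^2 - 2*x - 5); x^2 - 2*x - 5 = 0 has no rational roots; quadratic formula: x = (2 ± √24)/2.
  ⇒ x = 1 - sqrt(6) ≈ -1.4495, 1 + sqrt(6) ≈ 3.4495

f''(x) = 4*(4*x^2*(1 - x) + (3*x - 1)*(x^2 + 5))/(x^2 + 5)^3
Second-derivative test at each critical point:
  f''(-1.4495) = -0.1943 < 0 → local maximum
  f''(3.4495) = 0.0343 > 0 → local minimum

Critical points: x = 1 - sqrt(6) ≈ -1.4495 (local maximum); x = 1 + sqrt(6) ≈ 3.4495 (local minimum)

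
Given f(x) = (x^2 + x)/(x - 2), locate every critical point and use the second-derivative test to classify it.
f'(x) = (x^2 - 4*x - 2)/(x^2 - 4*x + 4)

Solve f'(x) = 0:
  f'(x) = (x^2 - 4*x - 2)/(x - 2)^2; the denominator is positive wherever f is defined, so f'(x) = 0 ⇔ x^2 - 4*x - 2 = 0.
  x^2 - 4*x - 2 = 0 has no rational roots; quadratic formula: x = (4 ± √24)/2.
  ⇒ x = 2 - sqrt(6) ≈ -0.4495, 2 + sqrt(6) ≈ 4.4495

f''(x) = 12/(x^3 - 6*x^2 + 12*x - 8)
Second-derivative test at each critical point:
  f''(-0.4495) = -0.8165 < 0 → local maximum
  f''(4.4495) = 0.8165 > 0 → local minimum

Critical points: x = 2 - sqrt(6) ≈ -0.4495 (local maximum); x = 2 + sqrt(6) ≈ 4.4495 (local minimum)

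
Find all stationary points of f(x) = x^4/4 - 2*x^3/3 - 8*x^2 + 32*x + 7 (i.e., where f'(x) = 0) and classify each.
f'(x) = x^3 - 2*x^2 - 16*x + 32

Solve f'(x) = 0:
  Factor: x^3 - 2*x^2 - 16*x + 32 = (x - 4)*(x - 2)*(x + 4) = 0.
  ⇒ x = -4, 2, 4

f''(x) = 3*x^2 - 4*x - 16
Second-derivative test at each critical point:
  f''(-4) = 48 > 0 → local minimum
  f''(2) = -12 < 0 → local maximum
  f''(4) = 16 > 0 → local minimum

Critical points: x = -4 (local minimum); x = 2 (local maximum); x = 4 (local minimum)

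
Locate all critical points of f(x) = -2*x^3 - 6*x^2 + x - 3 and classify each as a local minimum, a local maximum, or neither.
f'(x) = -6*x^2 - 12*x + 1

Solve f'(x) = 0:
  6*x^2 + 12*x - 1 = 0 has no rational roots; quadratic formula: x = (-12 ± √168)/12.
  ⇒ x = -sqrt(42)/6 - 1 ≈ -2.0801, -1 + sqrt(42)/6 ≈ 0.0801

f''(x) = -12*x - 12
Second-derivative test at each critical point:
  f''(-2.0801) = 12.9615 > 0 → local minimum
  f''(0.0801) = -12.9615 < 0 → local maximum

Critical points: x = -sqrt(42)/6 - 1 ≈ -2.0801 (local minimum); x = -1 + sqrt(42)/6 ≈ 0.0801 (local maximum)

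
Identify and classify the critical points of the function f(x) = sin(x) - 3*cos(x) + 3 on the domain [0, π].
f'(x) = 3*sin(x) + cos(x)

Solve f'(x) = 0 on [0, π]:
  f'(x) = 0 ⇔ cos(x) = -3*sin(x) ⇔ tan(x) = -1/3, i.e. x = arctan(-1/3) + nπ; keep the solutions lying in [0, π].
  ⇒ x = pi - atan(1/3) ≈ 2.8198

f''(x) = -sin(x) + 3*cos(x)
Second-derivative test at each critical point:
  f''(2.8198) = -3.1623 < 0 → local maximum

Critical points: x = pi - atan(1/3) ≈ 2.8198 (local maximum)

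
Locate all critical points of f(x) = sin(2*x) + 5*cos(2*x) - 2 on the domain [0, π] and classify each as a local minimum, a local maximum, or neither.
f'(x) = -10*sin(2*x) + 2*cos(2*x)

Solve f'(x) = 0 on [0, π]:
  f'(x) = 0 ⇔ cos(2*x) = 5*sin(2*x) ⇔ tan(2*x) = 1/5, i.e. 2*x = arctan(1/5) + nπ; keep the solutions lying in [0, π].
  ⇒ x = atan(1/5)/2 ≈ 0.0987, atan(1/5)/2 + pi/2 ≈ 1.6695

f''(x) = -4*sin(2*x) - 20*cos(2*x)
Second-derivative test at each critical point:
  f''(0.0987) = -20.3961 < 0 → local maximum
  f''(1.6695) = 20.3961 > 0 → local minimum

Critical points: x = atan(1/5)/2 ≈ 0.0987 (local maximum); x = atan(1/5)/2 + pi/2 ≈ 1.6695 (local minimum)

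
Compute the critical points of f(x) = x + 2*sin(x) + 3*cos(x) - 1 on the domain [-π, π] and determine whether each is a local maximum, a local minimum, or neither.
f'(x) = -3*sin(x) + 2*cos(x) + 1

Solve f'(x) = 0 on [-π, π]:
  f'(x) = 0 ⇔ -3*sin(x) + 2*cos(x) = -1. Write the left side as R·cos(x + φ) with R = √(2² + 3²) = sqrt(13), cos φ = 2*sqrt(13)/13, sin φ = 3*sqrt(13)/13; then cos(x + φ) = -sqrt(13)/13. Solve for x and keep the solutions lying in [-π, π].
  ⇒ x = -pi + atan((3 - 4*sqrt(3))/(-6*sqrt(3) - 2)) ≈ -2.8346, atan((3 + 4*sqrt(3))/(-2 + 6*sqrt(3))) ≈ 0.8690

f''(x) = -2*sin(x) - 3*cos(x)
Second-derivative test at each critical point:
  f''(-2.8346) = 3.4641 > 0 → local minimum
  f''(0.8690) = -3.4641 < 0 → local maximum

Critical points: x = -pi + atan((3 - 4*sqrt(3))/(-6*sqrt(3) - 2)) ≈ -2.8346 (local minimum); x = atan((3 + 4*sqrt(3))/(-2 + 6*sqrt(3))) ≈ 0.8690 (local maximum)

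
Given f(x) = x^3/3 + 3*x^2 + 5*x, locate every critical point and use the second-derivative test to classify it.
f'(x) = x^2 + 6*x + 5

Solve f'(x) = 0:
  Factor: x^2 + 6*x + 5 = (x + 1)*(x + 5) = 0.
  ⇒ x = -5, -1

f''(x) = 2*x + 6
Second-derivative test at each critical point:
  f''(-5) = -4 < 0 → local maximum
  f''(-1) = 4 > 0 → local minimum

Critical points: x = -5 (local maximum); x = -1 (local minimum)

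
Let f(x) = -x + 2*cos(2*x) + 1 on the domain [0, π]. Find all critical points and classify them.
f'(x) = -4*sin(2*x) - 1

Solve f'(x) = 0 on [0, π]:
  f'(x) = 0 ⇔ sin(2*x) = -1/4, i.e. 2*x = arcsin(-1/4) + 2nπ or 2*x = π − arcsin(-1/4) + 2nπ; keep the solutions lying in [0, π].
  ⇒ x = asin(1/4)/2 + pi/2 ≈ 1.6971, pi - asin(1/4)/2 ≈ 3.0153

f''(x) = -8*cos(2*x)
Second-derivative test at each critical point:
  f''(1.6971) = 7.7460 > 0 → local minimum
  f''(3.0153) = -7.7460 < 0 → local maximum

Critical points: x = asin(1/4)/2 + pi/2 ≈ 1.6971 (local minimum); x = pi - asin(1/4)/2 ≈ 3.0153 (local maximum)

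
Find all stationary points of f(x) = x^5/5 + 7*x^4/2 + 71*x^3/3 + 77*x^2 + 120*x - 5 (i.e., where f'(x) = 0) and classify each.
f'(x) = x^4 + 14*x^3 + 71*x^2 + 154*x + 120

Solve f'(x) = 0:
  Factor: x^4 + 14*x^3 + 71*x^2 + 154*x + 120 = (x + 2)*(x + 3)*(x + 4)*(x + 5) = 0.
  ⇒ x = -5, -4, -3, -2

f''(x) = 4*x^3 + 42*x^2 + 142*x + 154
Second-derivative test at each critical point:
  f''(-5) = -6 < 0 → local maximum
  f''(-4) = 2 > 0 → local minimum
  f''(-3) = -2 < 0 → local maximum
  f''(-2) = 6 > 0 → local minimum

Critical points: x = -5 (local maximum); x = -4 (local minimum); x = -3 (local maximum); x = -2 (local minimum)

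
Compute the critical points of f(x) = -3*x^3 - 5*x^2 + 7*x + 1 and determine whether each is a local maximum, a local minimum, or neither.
f'(x) = -9*x^2 - 10*x + 7

Solve f'(x) = 0:
  9*x^2 + 10*x - 7 = 0 has no rational roots; quadratic formula: x = (-10 ± √352)/18.
  ⇒ x = -2*sqrt(22)/9 - 5/9 ≈ -1.5979, -5/9 + 2*sqrt(22)/9 ≈ 0.4868

f''(x) = -18*x - 10
Second-derivative test at each critical point:
  f''(-1.5979) = 18.7617 > 0 → local minimum
  f''(0.4868) = -18.7617 < 0 → local maximum

Critical points: x = -2*sqrt(22)/9 - 5/9 ≈ -1.5979 (local minimum); x = -5/9 + 2*sqrt(22)/9 ≈ 0.4868 (local maximum)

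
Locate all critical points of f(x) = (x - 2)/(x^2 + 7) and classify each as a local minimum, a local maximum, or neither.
f'(x) = (x^2 - 2*x*(x - 2) + 7)/(x^2 + 7)^2

Solve f'(x) = 0:
  f'(x) = -(x^2 - 4*x - 7)/(x^2 + 7)^2; the denominator is positive wherever f is defined, so f'(x) = 0 ⇔ -x^2 + 4*x + 7 = 0.
  x^2 - 4*x - 7 = 0 has no rational roots; quadratic formula: x = (4 ± √44)/2.
  ⇒ x = 2 - sqrt(11) ≈ -1.3166, 2 + sqrt(11) ≈ 5.3166

f''(x) = 2*(4*x^2*(x - 2) + (2 - 3*x)*(x^2 + 7))/(x^2 + 7)^3
Second-derivative test at each critical point:
  f''(-1.3166) = 0.0870 > 0 → local minimum
  f''(5.3166) = -0.0053 < 0 → local maximum

Critical points: x = 2 - sqrt(11) ≈ -1.3166 (local minimum); x = 2 + sqrt(11) ≈ 5.3166 (local maximum)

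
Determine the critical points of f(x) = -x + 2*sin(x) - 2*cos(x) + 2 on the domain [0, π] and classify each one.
f'(x) = 2*sqrt(2)*sin(x + pi/4) - 1

Solve f'(x) = 0 on [0, π]:
  f'(x) = 0 ⇔ 2*sin(x) + 2*cos(x) = 1. Write the left side as R·cos(x + φ) with R = √(2² + (-2)²) = 2*sqrt(2), cos φ = sqrt(2)/2, sin φ = -sqrt(2)/2; then cos(x + φ) = sqrt(2)/4. Solve for x and keep the solutions lying in [0, π].
  ⇒ x = atan((1 + sqrt(7))/(1 - sqrt(7))) + pi ≈ 1.9948

f''(x) = 2*sqrt(2)*cos(x + pi/4)
Second-derivative test at each critical point:
  f''(1.9948) = -2.6458 < 0 → local maximum

Critical points: x = atan((1 + sqrt(7))/(1 - sqrt(7))) + pi ≈ 1.9948 (local maximum)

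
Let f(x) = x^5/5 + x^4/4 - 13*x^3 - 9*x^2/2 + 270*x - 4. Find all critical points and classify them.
f'(x) = x^4 + x^3 - 39*x^2 - 9*x + 270

Solve f'(x) = 0:
  Factor: x^4 + x^3 - 39*x^2 - 9*x + 270 = (x - 5)*(x - 3)*(x + 3)*(x + 6) = 0.
  ⇒ x = -6, -3, 3, 5

f''(x) = 4*x^3 + 3*x^2 - 78*x - 9
Second-derivative test at each critical point:
  f''(-6) = -297 < 0 → local maximum
  f''(-3) = 144 > 0 → local minimum
  f''(3) = -108 < 0 → local maximum
  f''(5) = 176 > 0 → local minimum

Critical points: x = -6 (local maximum); x = -3 (local minimum); x = 3 (local maximum); x = 5 (local minimum)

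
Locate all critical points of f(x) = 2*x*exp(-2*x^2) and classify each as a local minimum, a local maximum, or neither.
f'(x) = 2*(1 - 4*x^2)*exp(-2*x^2)

Solve f'(x) = 0:
  f'(x) = (2 - 8*x^2)·exp(-2*x^2) and exp(-2*x^2) > 0 for every x, so f'(x) = 0 ⇔ 2 - 8*x^2 = 0.
  Factor: 2 - 8*x^2 = -2*(2*x - 1)*(2*x + 1) = 0.
  ⇒ x = -1/2, 1/2

f''(x) = (32*x^3 - 24*x)*exp(-2*x^2)
Second-derivative test at each critical point:
  f''(-1/2) = 4.8522 > 0 → local minimum
  f''(1/2) = -4.8522 < 0 → local maximum

Critical points: x = -1/2 (local minimum); x = 1/2 (local maximum)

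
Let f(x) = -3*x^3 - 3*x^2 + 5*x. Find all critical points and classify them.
f'(x) = -9*x^2 - 6*x + 5

Solve f'(x) = 0:
  9*x^2 + 6*x - 5 = 0 has no rational roots; quadratic formula: x = (-6 ± √216)/18.
  ⇒ x = -sqrt(6)/3 - 1/3 ≈ -1.1498, -1/3 + sqrt(6)/3 ≈ 0.4832

f''(x) = -18*x - 6
Second-derivative test at each critical point:
  f''(-1.1498) = 14.6969 > 0 → local minimum
  f''(0.4832) = -14.6969 < 0 → local maximum

Critical points: x = -sqrt(6)/3 - 1/3 ≈ -1.1498 (local minimum); x = -1/3 + sqrt(6)/3 ≈ 0.4832 (local maximum)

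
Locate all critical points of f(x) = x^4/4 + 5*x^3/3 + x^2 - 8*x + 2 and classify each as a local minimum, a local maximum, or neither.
f'(x) = x^3 + 5*x^2 + 2*x - 8

Solve f'(x) = 0:
  Factor: x^3 + 5*x^2 + 2*x - 8 = (x - 1)*(x + 2)*(x + 4) = 0.
  ⇒ x = -4, -2, 1

f''(x) = 3*x^2 + 10*x + 2
Second-derivative test at each critical point:
  f''(-4) = 10 > 0 → local minimum
  f''(-2) = -6 < 0 → local maximum
  f''(1) = 15 > 0 → local minimum

Critical points: x = -4 (local minimum); x = -2 (local maximum); x = 1 (local minimum)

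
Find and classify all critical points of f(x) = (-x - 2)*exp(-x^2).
f'(x) = (2*x*(x + 2) - 1)*exp(-x^2)

Solve f'(x) = 0:
  f'(x) = (2*x^2 + 4*x - 1)·exp(-x^2) and exp(-x^2) > 0 for every x, so f'(x) = 0 ⇔ 2*x^2 + 4*x - 1 = 0.
  2*x^2 + 4*x - 1 = 0 has no rational roots; quadratic formula: x = (-4 ± √24)/4.
  ⇒ x = -sqrt(6)/2 - 1 ≈ -2.2247, -1 + sqrt(6)/2 ≈ 0.2247

f''(x) = 2*(-2*x^2*(x + 2) + 3*x + 2)*exp(-x^2)
Second-derivative test at each critical point:
  f''(-2.2247) = -0.0347 < 0 → local maximum
  f''(0.2247) = 4.6577 > 0 → local minimum

Critical points: x = -sqrt(6)/2 - 1 ≈ -2.2247 (local maximum); x = -1 + sqrt(6)/2 ≈ 0.2247 (local minimum)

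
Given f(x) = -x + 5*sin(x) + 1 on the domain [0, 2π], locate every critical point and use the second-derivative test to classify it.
f'(x) = 5*cos(x) - 1

Solve f'(x) = 0 on [0, 2π]:
  f'(x) = 0 ⇔ cos(x) = 1/5, i.e. x = ±arccos(1/5) + 2nπ; keep the solutions lying in [0, 2π].
  ⇒ x = acos(1/5) ≈ 1.3694, -acos(1/5) + 2*pi ≈ 4.9137

f''(x) = -5*sin(x)
Second-derivative test at each critical point:
  f''(1.3694) = -4.8990 < 0 → local maximum
  f''(4.9137) = 4.8990 > 0 → local minimum

Critical points: x = acos(1/5) ≈ 1.3694 (local maximum); x = -acos(1/5) + 2*pi ≈ 4.9137 (local minimum)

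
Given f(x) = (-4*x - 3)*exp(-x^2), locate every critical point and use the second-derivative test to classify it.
f'(x) = 2*(x*(4*x + 3) - 2)*exp(-x^2)

Solve f'(x) = 0:
  f'(x) = (8*x^2 + 6*x - 4)·exp(-x^2) and exp(-x^2) > 0 for every x, so f'(x) = 0 ⇔ 8*x^2 + 6*x - 4 = 0.
  Factor: 8*x^2 + 6*x - 4 = 2*(4*x^2 + 3*x - 2); 4*x^2 + 3*x - 2 = 0 has no rational roots; quadratic formula: x = (-3 ± √41)/8.
  ⇒ x = -sqrt(41)/8 - 3/8 ≈ -1.1754, -3/8 + sqrt(41)/8 ≈ 0.4254

f''(x) = 2*(-8*x^3 - 6*x^2 + 12*x + 3)*exp(-x^2)
Second-derivative test at each critical point:
  f''(-1.1754) = -3.2168 < 0 → local maximum
  f''(0.4254) = 10.6864 > 0 → local minimum

Critical points: x = -sqrt(41)/8 - 3/8 ≈ -1.1754 (local maximum); x = -3/8 + sqrt(41)/8 ≈ 0.4254 (local minimum)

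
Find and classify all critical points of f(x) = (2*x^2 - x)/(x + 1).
f'(x) = (2*x^2 + 4*x - 1)/(x^2 + 2*x + 1)

Solve f'(x) = 0:
  f'(x) = (2*x^2 + 4*x - 1)/(x + 1)^2; the denominator is positive wherever f is defined, so f'(x) = 0 ⇔ 2*x^2 + 4*x - 1 = 0.
  2*x^2 + 4*x - 1 = 0 has no rational roots; quadratic formula: x = (-4 ± √24)/4.
  ⇒ x = -sqrt(6)/2 - 1 ≈ -2.2247, -1 + sqrt(6)/2 ≈ 0.2247

f''(x) = 6/(x^3 + 3*x^2 + 3*x + 1)
Second-derivative test at each critical point:
  f''(-2.2247) = -3.2660 < 0 → local maximum
  f''(0.2247) = 3.2660 > 0 → local minimum

Critical points: x = -sqrt(6)/2 - 1 ≈ -2.2247 (local maximum); x = -1 + sqrt(6)/2 ≈ 0.2247 (local minimum)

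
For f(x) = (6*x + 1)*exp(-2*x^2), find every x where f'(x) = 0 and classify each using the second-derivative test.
f'(x) = 2*(-2*x*(6*x + 1) + 3)*exp(-2*x^2)

Solve f'(x) = 0:
  f'(x) = (-24*x^2 - 4*x + 6)·exp(-2*x^2) and exp(-2*x^2) > 0 for every x, so f'(x) = 0 ⇔ -24*x^2 - 4*x + 6 = 0.
  Factor: -24*x^2 - 4*x + 6 = -2*(12*x^2 + 2*x - 3); 12*x^2 + 2*x - 3 = 0 has no rational roots; quadratic formula: x = (-2 ± √148)/24.
  ⇒ x = -sqrt(37)/12 - 1/12 ≈ -0.5902, -1/12 + sqrt(37)/12 ≈ 0.4236

f''(x) = 4*(4*x^2*(6*x + 1) - 18*x - 1)*exp(-2*x^2)
Second-derivative test at each critical point:
  f''(-0.5902) = 12.1219 > 0 → local minimum
  f''(0.4236) = -16.9954 < 0 → local maximum

Critical points: x = -sqrt(37)/12 - 1/12 ≈ -0.5902 (local minimum); x = -1/12 + sqrt(37)/12 ≈ 0.4236 (local maximum)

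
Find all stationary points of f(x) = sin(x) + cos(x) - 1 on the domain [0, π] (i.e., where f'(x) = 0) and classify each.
f'(x) = -sin(x) + cos(x)

Solve f'(x) = 0 on [0, π]:
  f'(x) = 0 ⇔ cos(x) = sin(x) ⇔ tan(x) = 1, i.e. x = arctan(1) + nπ; keep the solutions lying in [0, π].
  ⇒ x = pi/4 ≈ 0.7854

f''(x) = -sin(x) - cos(x)
Second-derivative test at each critical point:
  f''(0.7854) = -1.4142 < 0 → local maximum

Critical points: x = pi/4 ≈ 0.7854 (local maximum)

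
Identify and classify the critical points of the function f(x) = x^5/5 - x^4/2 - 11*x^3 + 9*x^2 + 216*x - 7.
f'(x) = x^4 - 2*x^3 - 33*x^2 + 18*x + 216

Solve f'(x) = 0:
  Factor: x^4 - 2*x^3 - 33*x^2 + 18*x + 216 = (x - 6)*(x - 3)*(x + 3)*(x + 4) = 0.
  ⇒ x = -4, -3, 3, 6

f''(x) = 4*x^3 - 6*x^2 - 66*x + 18
Second-derivative test at each critical point:
  f''(-4) = -70 < 0 → local maximum
  f''(-3) = 54 > 0 → local minimum
  f''(3) = -126 < 0 → local maximum
  f''(6) = 270 > 0 → local minimum

Critical points: x = -4 (local maximum); x = -3 (local minimum); x = 3 (local maximum); x = 6 (local minimum)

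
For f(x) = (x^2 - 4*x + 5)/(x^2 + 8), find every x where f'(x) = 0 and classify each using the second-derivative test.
f'(x) = 2*(2*x^2 + 3*x - 16)/(x^4 + 16*x^2 + 64)

Solve f'(x) = 0:
  f'(x) = 2*(2*x^2 + 3*x - 16)/(x^2 + 8)^2; the denominator is positive wherever f is defined, so f'(x) = 0 ⇔ 4*x^2 + 6*x - 32 = 0.
  Factor: 4*x^2 + 6*x - 32 = 2*(2*x^2 + 3*x - 16); 2*x^2 + 3*x - 16 = 0 has no rational roots; quadratic formula: x = (-3 ± √137)/4.
  ⇒ x = -sqrt(137)/4 - 3/4 ≈ -3.6762, -3/4 + sqrt(137)/4 ≈ 2.1762

f''(x) = 2*(-4*x^3 - 9*x^2 + 96*x + 24)/(x^6 + 24*x^4 + 192*x^2 + 512)
Second-derivative test at each critical point:
  f''(-3.6762) = -0.0506 < 0 → local maximum
  f''(2.1762) = 0.1443 > 0 → local minimum

Critical points: x = -sqrt(137)/4 - 3/4 ≈ -3.6762 (local maximum); x = -3/4 + sqrt(137)/4 ≈ 2.1762 (local minimum)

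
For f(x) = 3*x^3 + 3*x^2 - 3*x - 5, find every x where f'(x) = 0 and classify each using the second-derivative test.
f'(x) = 9*x^2 + 6*x - 3

Solve f'(x) = 0:
  Factor: 9*x^2 + 6*x - 3 = 3*(x + 1)*(3*x - 1) = 0.
  ⇒ x = -1, 1/3

f''(x) = 18*x + 6
Second-derivative test at each critical point:
  f''(-1) = -12 < 0 → local maximum
  f''(1/3) = 12 > 0 → local minimum

Critical points: x = -1 (local maximum); x = 1/3 (local minimum)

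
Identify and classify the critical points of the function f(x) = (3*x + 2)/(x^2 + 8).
f'(x) = (-3*x^2 - 4*x + 24)/(x^4 + 16*x^2 + 64)

Solve f'(x) = 0:
  f'(x) = -(3*x^2 + 4*x - 24)/(x^2 + 8)^2; the denominator is positive wherever f is defined, so f'(x) = 0 ⇔ -3*x^2 - 4*x + 24 = 0.
  3*x^2 + 4*x - 24 = 0 has no rational roots; quadratic formula: x = (-4 ± √304)/6.
  ⇒ x = -2*sqrt(19)/3 - 2/3 ≈ -3.5726, -2/3 + 2*sqrt(19)/3 ≈ 2.2393

f''(x) = 2*(4*x^2*(3*x + 2) - (9*x + 2)*(x^2 + 8))/(x^2 + 8)^3
Second-derivative test at each critical point:
  f''(-3.5726) = 0.0404 > 0 → local minimum
  f''(2.2393) = -0.1029 < 0 → local maximum

Critical points: x = -2*sqrt(19)/3 - 2/3 ≈ -3.5726 (local minimum); x = -2/3 + 2*sqrt(19)/3 ≈ 2.2393 (local maximum)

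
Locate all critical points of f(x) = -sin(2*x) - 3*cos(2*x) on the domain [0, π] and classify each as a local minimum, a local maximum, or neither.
f'(x) = 6*sin(2*x) - 2*cos(2*x)

Solve f'(x) = 0 on [0, π]:
  f'(x) = 0 ⇔ -cos(2*x) = -3*sin(2*x) ⇔ tan(2*x) = 1/3, i.e. 2*x = arctan(1/3) + nπ; keep the solutions lying in [0, π].
  ⇒ x = atan(1/3)/2 ≈ 0.1609, atan(1/3)/2 + pi/2 ≈ 1.7317

f''(x) = 4*sin(2*x) + 12*cos(2*x)
Second-derivative test at each critical point:
  f''(0.1609) = 12.6491 > 0 → local minimum
  f''(1.7317) = -12.6491 < 0 → local maximum

Critical points: x = atan(1/3)/2 ≈ 0.1609 (local minimum); x = atan(1/3)/2 + pi/2 ≈ 1.7317 (local maximum)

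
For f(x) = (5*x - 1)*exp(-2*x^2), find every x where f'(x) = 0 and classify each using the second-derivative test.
f'(x) = (-4*x*(5*x - 1) + 5)*exp(-2*x^2)

Solve f'(x) = 0:
  f'(x) = (-20*x^2 + 4*x + 5)·exp(-2*x^2) and exp(-2*x^2) > 0 for every x, so f'(x) = 0 ⇔ -20*x^2 + 4*x + 5 = 0.
  20*x^2 - 4*x - 5 = 0 has no rational roots; quadratic formula: x = (4 ± √416)/40.
  ⇒ x = 1/10 - sqrt(26)/10 ≈ -0.4099, 1/10 + sqrt(26)/10 ≈ 0.6099

f''(x) = 4*(4*x^2*(5*x - 1) - 15*x + 1)*exp(-2*x^2)
Second-derivative test at each critical point:
  f''(-0.4099) = 14.5749 > 0 → local minimum
  f''(0.6099) = -9.6928 < 0 → local maximum

Critical points: x = 1/10 - sqrt(26)/10 ≈ -0.4099 (local minimum); x = 1/10 + sqrt(26)/10 ≈ 0.6099 (local maximum)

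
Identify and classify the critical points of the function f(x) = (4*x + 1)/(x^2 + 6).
f'(x) = 2*(-2*x^2 - x + 12)/(x^4 + 12*x^2 + 36)

Solve f'(x) = 0:
  f'(x) = -2*(2*x^2 + x - 12)/(x^2 + 6)^2; the denominator is positive wherever f is defined, so f'(x) = 0 ⇔ -4*x^2 - 2*x + 24 = 0.
  Factor: -4*x^2 - 2*x + 24 = -2*(2*x^2 + x - 12); 2*x^2 + x - 12 = 0 has no rational roots; quadratic formula: x = (-1 ± √97)/4.
  ⇒ x = -sqrt(97)/4 - 1/4 ≈ -2.7122, -1/4 + sqrt(97)/4 ≈ 2.2122

f''(x) = 2*(4*x^2*(4*x + 1) - (12*x + 1)*(x^2 + 6))/(x^2 + 6)^3
Second-derivative test at each critical point:
  f''(-2.7122) = 0.1104 > 0 → local minimum
  f''(2.2122) = -0.1660 < 0 → local maximum

Critical points: x = -sqrt(97)/4 - 1/4 ≈ -2.7122 (local minimum); x = -1/4 + sqrt(97)/4 ≈ 2.2122 (local maximum)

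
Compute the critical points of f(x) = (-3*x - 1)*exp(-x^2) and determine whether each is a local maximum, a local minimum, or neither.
f'(x) = (2*x*(3*x + 1) - 3)*exp(-x^2)

Solve f'(x) = 0:
  f'(x) = (6*x^2 + 2*x - 3)·exp(-x^2) and exp(-x^2) > 0 for every x, so f'(x) = 0 ⇔ 6*x^2 + 2*x - 3 = 0.
  6*x^2 + 2*x - 3 = 0 has no rational roots; quadratic formula: x = (-2 ± √76)/12.
  ⇒ x = -sqrt(19)/6 - 1/6 ≈ -0.8931, -1/6 + sqrt(19)/6 ≈ 0.5598

f''(x) = 2*(-6*x^3 - 2*x^2 + 9*x + 1)*exp(-x^2)
Second-derivative test at each critical point:
  f''(-0.8931) = -3.9261 < 0 → local maximum
  f''(0.5598) = 6.3724 > 0 → local minimum

Critical points: x = -sqrt(19)/6 - 1/6 ≈ -0.8931 (local maximum); x = -1/6 + sqrt(19)/6 ≈ 0.5598 (local minimum)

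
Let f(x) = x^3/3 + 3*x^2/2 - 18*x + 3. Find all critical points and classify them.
f'(x) = x^2 + 3*x - 18

Solve f'(x) = 0:
  Factor: x^2 + 3*x - 18 = (x - 3)*(x + 6) = 0.
  ⇒ x = -6, 3

f''(x) = 2*x + 3
Second-derivative test at each critical point:
  f''(-6) = -9 < 0 → local maximum
  f''(3) = 9 > 0 → local minimum

Critical points: x = -6 (local maximum); x = 3 (local minimum)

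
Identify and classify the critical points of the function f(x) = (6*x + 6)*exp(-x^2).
f'(x) = 6*(-2*x*(x + 1) + 1)*exp(-x^2)

Solve f'(x) = 0:
  f'(x) = (-12*x^2 - 12*x + 6)·exp(-x^2) and exp(-x^2) > 0 for every x, so f'(x) = 0 ⇔ -12*x^2 - 12*x + 6 = 0.
  Factor: -12*x^2 - 12*x + 6 = -6*(2*x^2 + 2*x - 1); 2*x^2 + 2*x - 1 = 0 has no rational roots; quadratic formula: x = (-2 ± √12)/4.
  ⇒ x = -sqrt(3)/2 - 1/2 ≈ -1.3660, -1/2 + sqrt(3)/2 ≈ 0.3660

f''(x) = 12*(2*x^2*(x + 1) - 3*x - 1)*exp(-x^2)
Second-derivative test at each critical point:
  f''(-1.3660) = 3.2162 > 0 → local minimum
  f''(0.3660) = -18.1785 < 0 → local maximum

Critical points: x = -sqrt(3)/2 - 1/2 ≈ -1.3660 (local minimum); x = -1/2 + sqrt(3)/2 ≈ 0.3660 (local maximum)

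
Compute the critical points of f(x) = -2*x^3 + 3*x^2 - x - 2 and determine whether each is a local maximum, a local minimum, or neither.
f'(x) = -6*x^2 + 6*x - 1

Solve f'(x) = 0:
  6*x^2 - 6*x + 1 = 0 has no rational roots; quadratic formula: x = (6 ± √12)/12.
  ⇒ x = 1/2 - sqrt(3)/6 ≈ 0.2113, sqrt(3)/6 + 1/2 ≈ 0.7887

f''(x) = 6 - 12*x
Second-derivative test at each critical point:
  f''(0.2113) = 3.4641 > 0 → local minimum
  f''(0.7887) = -3.4641 < 0 → local maximum

Critical points: x = 1/2 - sqrt(3)/6 ≈ 0.2113 (local minimum); x = sqrt(3)/6 + 1/2 ≈ 0.7887 (local maximum)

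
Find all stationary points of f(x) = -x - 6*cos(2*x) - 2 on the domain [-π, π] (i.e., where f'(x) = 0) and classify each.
f'(x) = 12*sin(2*x) - 1

Solve f'(x) = 0 on [-π, π]:
  f'(x) = 0 ⇔ sin(2*x) = 1/12, i.e. 2*x = arcsin(1/12) + 2nπ or 2*x = π − arcsin(1/12) + 2nπ; keep the solutions lying in [-π, π].
  ⇒ x = -pi + asin(1/12)/2 ≈ -3.0999, -pi/2 - asin(1/12)/2 ≈ -1.6125, asin(1/12)/2 ≈ 0.0417, -asin(1/12)/2 + pi/2 ≈ 1.5291

f''(x) = 24*cos(2*x)
Second-derivative test at each critical point:
  f''(-3.0999) = 23.9165 > 0 → local minimum
  f''(-1.6125) = -23.9165 < 0 → local maximum
  f''(0.0417) = 23.9165 > 0 → local minimum
  f''(1.5291) = -23.9165 < 0 → local maximum

Critical points: x = -pi + asin(1/12)/2 ≈ -3.0999 (local minimum); x = -pi/2 - asin(1/12)/2 ≈ -1.6125 (local maximum); x = asin(1/12)/2 ≈ 0.0417 (local minimum); x = -asin(1/12)/2 + pi/2 ≈ 1.5291 (local maximum)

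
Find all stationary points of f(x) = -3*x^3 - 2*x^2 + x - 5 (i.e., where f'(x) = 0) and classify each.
f'(x) = -9*x^2 - 4*x + 1

Solve f'(x) = 0:
  9*x^2 + 4*x - 1 = 0 has no rational roots; quadratic formula: x = (-4 ± √52)/18.
  ⇒ x = -sqrt(13)/9 - 2/9 ≈ -0.6228, -2/9 + sqrt(13)/9 ≈ 0.1784

f''(x) = -18*x - 4
Second-derivative test at each critical point:
  f''(-0.6228) = 7.2111 > 0 → local minimum
  f''(0.1784) = -7.2111 < 0 → local maximum

Critical points: x = -sqrt(13)/9 - 2/9 ≈ -0.6228 (local minimum); x = -2/9 + sqrt(13)/9 ≈ 0.1784 (local maximum)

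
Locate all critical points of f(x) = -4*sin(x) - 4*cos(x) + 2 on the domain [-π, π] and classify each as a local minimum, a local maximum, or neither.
f'(x) = -4*sqrt(2)*cos(x + pi/4)

Solve f'(x) = 0 on [-π, π]:
  f'(x) = 0 ⇔ -4*cos(x) = -4*sin(x) ⇔ tan(x) = 1, i.e. x = arctan(1) + nπ; keep the solutions lying in [-π, π].
  ⇒ x = -3*pi/4 ≈ -2.3562, pi/4 ≈ 0.7854

f''(x) = 4*sqrt(2)*sin(x + pi/4)
Second-derivative test at each critical point:
  f''(-2.3562) = -5.6569 < 0 → local maximum
  f''(0.7854) = 5.6569 > 0 → local minimum

Critical points: x = -3*pi/4 ≈ -2.3562 (local maximum); x = pi/4 ≈ 0.7854 (local minimum)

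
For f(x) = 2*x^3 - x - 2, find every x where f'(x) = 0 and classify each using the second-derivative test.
f'(x) = 6*x^2 - 1

Solve f'(x) = 0:
  6*x^2 - 1 = 0 has no rational roots; quadratic formula: x = (0 ± √24)/12.
  ⇒ x = -sqrt(6)/6 ≈ -0.4082, sqrt(6)/6 ≈ 0.4082

f''(x) = 12*x
Second-derivative test at each critical point:
  f''(-0.4082) = -4.8990 < 0 → local maximum
  f''(0.4082) = 4.8990 > 0 → local minimum

Critical points: x = -sqrt(6)/6 ≈ -0.4082 (local maximum); x = sqrt(6)/6 ≈ 0.4082 (local minimum)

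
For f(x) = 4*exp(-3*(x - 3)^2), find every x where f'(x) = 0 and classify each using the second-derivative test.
f'(x) = 24*(3 - x)*exp(-3*(x - 3)^2)

Solve f'(x) = 0:
  f'(x) = (72 - 24*x)·exp(-3*(x - 3)^2) and exp(-3*(x - 3)^2) > 0 for every x, so f'(x) = 0 ⇔ 72 - 24*x = 0.
  Factor: 72 - 24*x = -24*(x - 3) = 0.
  ⇒ x = 3

f''(x) = 24*(6*(x - 3)^2 - 1)*exp(-3*(x - 3)^2)
Second-derivative test at each critical point:
  f''(3) = -24 < 0 → local maximum

Critical points: x = 3 (local maximum)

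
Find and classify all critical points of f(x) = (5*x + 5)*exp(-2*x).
f'(x) = 5*(-2*x - 1)*exp(-2*x)

Solve f'(x) = 0:
  f'(x) = (-10*x - 5)·exp(-2*x) and exp(-2*x) > 0 for every x, so f'(x) = 0 ⇔ -10*x - 5 = 0.
  Factor: -10*x - 5 = -5*(2*x + 1) = 0.
  ⇒ x = -1/2

f''(x) = 20*x*exp(-2*x)
Second-derivative test at each critical point:
  f''(-1/2) = -27.1828 < 0 → local maximum

Critical points: x = -1/2 (local maximum)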